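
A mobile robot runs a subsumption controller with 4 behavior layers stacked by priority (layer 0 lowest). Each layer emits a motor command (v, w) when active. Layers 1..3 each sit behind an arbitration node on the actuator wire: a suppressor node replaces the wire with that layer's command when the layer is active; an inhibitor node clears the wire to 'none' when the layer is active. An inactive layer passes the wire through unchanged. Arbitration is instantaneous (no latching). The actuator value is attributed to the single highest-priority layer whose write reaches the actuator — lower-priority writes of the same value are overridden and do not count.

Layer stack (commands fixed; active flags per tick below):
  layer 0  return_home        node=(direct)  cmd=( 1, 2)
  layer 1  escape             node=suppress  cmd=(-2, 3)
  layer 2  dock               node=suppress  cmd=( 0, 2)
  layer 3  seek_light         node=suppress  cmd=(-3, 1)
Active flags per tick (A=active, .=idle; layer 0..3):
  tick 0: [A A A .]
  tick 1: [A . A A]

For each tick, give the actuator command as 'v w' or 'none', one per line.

0 2
-3 1

tick 0:
  layer 0 (return_home) active — direct: (1, 2)
  layer 1 (escape) active — suppresses: (-2, 3)
  layer 2 (dock) active — suppresses: (0, 2)
  layer 3 (seek_light) idle — unchanged: (0, 2)
  → actuator (0, 2)
tick 1:
  layer 0 (return_home) active — direct: (1, 2)
  layer 1 (escape) idle — unchanged: (1, 2)
  layer 2 (dock) active — suppresses: (0, 2)
  layer 3 (seek_light) active — suppresses: (-3, 1)
  → actuator (-3, 1)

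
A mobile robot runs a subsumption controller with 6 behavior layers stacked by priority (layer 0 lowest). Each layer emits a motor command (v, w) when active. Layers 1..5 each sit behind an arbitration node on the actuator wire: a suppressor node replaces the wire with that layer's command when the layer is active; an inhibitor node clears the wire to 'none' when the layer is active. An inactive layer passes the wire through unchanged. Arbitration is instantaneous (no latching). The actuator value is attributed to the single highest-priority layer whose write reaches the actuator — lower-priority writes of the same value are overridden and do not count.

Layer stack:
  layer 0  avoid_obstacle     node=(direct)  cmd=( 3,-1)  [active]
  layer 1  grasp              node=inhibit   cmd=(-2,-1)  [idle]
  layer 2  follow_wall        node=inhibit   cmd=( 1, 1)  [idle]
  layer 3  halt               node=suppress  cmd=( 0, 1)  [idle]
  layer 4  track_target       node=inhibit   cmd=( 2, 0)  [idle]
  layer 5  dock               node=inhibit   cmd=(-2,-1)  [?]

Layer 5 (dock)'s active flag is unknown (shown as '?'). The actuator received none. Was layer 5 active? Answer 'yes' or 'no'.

yes

If layer 5 is active=yes:
  actuator would be none
If layer 5 is active=no:
  actuator would be (3, -1)
Observed none, so layer 5 was active.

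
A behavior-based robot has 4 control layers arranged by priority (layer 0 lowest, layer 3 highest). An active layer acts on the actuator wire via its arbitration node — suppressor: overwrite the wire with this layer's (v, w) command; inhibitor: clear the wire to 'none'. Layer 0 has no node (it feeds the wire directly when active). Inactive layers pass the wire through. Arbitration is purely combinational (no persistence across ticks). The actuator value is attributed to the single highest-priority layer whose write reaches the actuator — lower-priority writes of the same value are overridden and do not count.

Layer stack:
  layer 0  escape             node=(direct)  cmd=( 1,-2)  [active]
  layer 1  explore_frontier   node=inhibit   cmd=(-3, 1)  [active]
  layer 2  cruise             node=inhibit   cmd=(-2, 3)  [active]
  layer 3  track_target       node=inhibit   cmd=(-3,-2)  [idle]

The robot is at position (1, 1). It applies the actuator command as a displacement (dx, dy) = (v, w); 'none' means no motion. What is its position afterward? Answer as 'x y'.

[0] escape on; wire := (1, -2)
[1] explore_frontier on (inhibit); wire := none
[2] cruise on (inhibit); wire := none
[3] track_target off; pass none
output none
position: (1, 1) + none = (1, 1)

1 1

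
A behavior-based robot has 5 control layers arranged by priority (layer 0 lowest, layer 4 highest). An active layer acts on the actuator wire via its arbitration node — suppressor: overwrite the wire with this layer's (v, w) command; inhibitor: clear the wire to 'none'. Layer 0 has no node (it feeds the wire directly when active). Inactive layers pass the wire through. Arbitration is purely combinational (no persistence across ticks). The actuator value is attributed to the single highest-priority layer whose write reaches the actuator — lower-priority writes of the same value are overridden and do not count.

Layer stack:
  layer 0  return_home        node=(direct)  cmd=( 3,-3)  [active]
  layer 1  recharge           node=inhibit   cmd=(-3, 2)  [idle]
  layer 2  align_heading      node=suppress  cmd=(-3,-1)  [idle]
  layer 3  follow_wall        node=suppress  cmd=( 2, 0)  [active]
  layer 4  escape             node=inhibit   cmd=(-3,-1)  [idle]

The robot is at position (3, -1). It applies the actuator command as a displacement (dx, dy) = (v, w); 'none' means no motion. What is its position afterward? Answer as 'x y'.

layer 0 (return_home) active — direct: (3, -3)
layer 1 (recharge) idle — unchanged: (3, -3)
layer 2 (align_heading) idle — unchanged: (3, -3)
layer 3 (follow_wall) active — suppresses: (2, 0)
layer 4 (escape) idle — unchanged: (2, 0)
→ actuator (2, 0)
position: (3, -1) + (2, 0) = (5, -1)

5 -1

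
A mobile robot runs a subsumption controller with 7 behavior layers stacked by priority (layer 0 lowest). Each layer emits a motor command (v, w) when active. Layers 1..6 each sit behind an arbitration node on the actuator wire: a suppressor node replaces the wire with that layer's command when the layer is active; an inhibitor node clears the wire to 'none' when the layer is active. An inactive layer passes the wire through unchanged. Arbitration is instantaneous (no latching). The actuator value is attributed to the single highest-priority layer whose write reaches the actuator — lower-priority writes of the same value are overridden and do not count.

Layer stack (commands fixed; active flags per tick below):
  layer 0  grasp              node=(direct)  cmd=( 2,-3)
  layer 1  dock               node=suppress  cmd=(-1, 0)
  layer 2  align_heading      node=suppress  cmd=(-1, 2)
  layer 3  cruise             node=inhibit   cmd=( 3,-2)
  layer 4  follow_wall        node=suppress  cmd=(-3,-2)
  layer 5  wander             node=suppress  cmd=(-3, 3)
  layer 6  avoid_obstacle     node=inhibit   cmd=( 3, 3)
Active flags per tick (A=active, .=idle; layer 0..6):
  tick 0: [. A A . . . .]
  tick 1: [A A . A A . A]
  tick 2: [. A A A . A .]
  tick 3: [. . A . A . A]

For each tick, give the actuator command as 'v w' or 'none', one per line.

-1 2
none
-3 3
none

tick 0:
  L0 grasp: idle → wire = none
  L1 dock: active, suppressor → wire = (-1, 0)
  L2 align_heading: active, suppressor → wire = (-1, 2)
  L3 cruise: idle → wire stays (-1, 2)
  L4 follow_wall: idle → wire stays (-1, 2)
  L5 wander: idle → wire stays (-1, 2)
  L6 avoid_obstacle: idle → wire stays (-1, 2)
  actuator = (-1, 2)
tick 1:
  L0 grasp: active, feeds wire = (2, -3)
  L1 dock: active, suppressor → wire = (-1, 0)
  L2 align_heading: idle → wire stays (-1, 0)
  L3 cruise: active, inhibitor → wire = none
  L4 follow_wall: active, suppressor → wire = (-3, -2)
  L5 wander: idle → wire stays (-3, -2)
  L6 avoid_obstacle: active, inhibitor → wire = none
  actuator = none
tick 2:
  L0 grasp: idle → wire = none
  L1 dock: active, suppressor → wire = (-1, 0)
  L2 align_heading: active, suppressor → wire = (-1, 2)
  L3 cruise: active, inhibitor → wire = none
  L4 follow_wall: idle → wire stays none
  L5 wander: active, suppressor → wire = (-3, 3)
  L6 avoid_obstacle: idle → wire stays (-3, 3)
  actuator = (-3, 3)
tick 3:
  L0 grasp: idle → wire = none
  L1 dock: idle → wire stays none
  L2 align_heading: active, suppressor → wire = (-1, 2)
  L3 cruise: idle → wire stays (-1, 2)
  L4 follow_wall: active, suppressor → wire = (-3, -2)
  L5 wander: idle → wire stays (-3, -2)
  L6 avoid_obstacle: active, inhibitor → wire = none
  actuator = none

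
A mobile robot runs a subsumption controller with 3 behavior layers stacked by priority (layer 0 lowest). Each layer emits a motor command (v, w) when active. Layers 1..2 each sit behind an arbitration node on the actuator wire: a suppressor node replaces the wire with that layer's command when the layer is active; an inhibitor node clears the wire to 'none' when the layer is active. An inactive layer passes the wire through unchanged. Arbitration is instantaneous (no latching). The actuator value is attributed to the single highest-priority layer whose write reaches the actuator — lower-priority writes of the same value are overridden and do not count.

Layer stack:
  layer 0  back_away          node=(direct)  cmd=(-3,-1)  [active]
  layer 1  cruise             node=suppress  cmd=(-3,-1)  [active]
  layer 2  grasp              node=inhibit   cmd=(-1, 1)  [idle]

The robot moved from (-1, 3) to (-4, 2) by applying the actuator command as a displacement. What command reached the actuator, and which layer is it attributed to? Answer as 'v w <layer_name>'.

-3 -1 cruise

displacement = (-4, 2) − (-1, 3) = (-3, -1)
L0 back_away: active, feeds wire = (-3, -1)
L1 cruise: active, suppressor → wire = (-3, -1)
L2 grasp: idle → wire stays (-3, -1)
actuator = (-3, -1) — from layer 1 (cruise)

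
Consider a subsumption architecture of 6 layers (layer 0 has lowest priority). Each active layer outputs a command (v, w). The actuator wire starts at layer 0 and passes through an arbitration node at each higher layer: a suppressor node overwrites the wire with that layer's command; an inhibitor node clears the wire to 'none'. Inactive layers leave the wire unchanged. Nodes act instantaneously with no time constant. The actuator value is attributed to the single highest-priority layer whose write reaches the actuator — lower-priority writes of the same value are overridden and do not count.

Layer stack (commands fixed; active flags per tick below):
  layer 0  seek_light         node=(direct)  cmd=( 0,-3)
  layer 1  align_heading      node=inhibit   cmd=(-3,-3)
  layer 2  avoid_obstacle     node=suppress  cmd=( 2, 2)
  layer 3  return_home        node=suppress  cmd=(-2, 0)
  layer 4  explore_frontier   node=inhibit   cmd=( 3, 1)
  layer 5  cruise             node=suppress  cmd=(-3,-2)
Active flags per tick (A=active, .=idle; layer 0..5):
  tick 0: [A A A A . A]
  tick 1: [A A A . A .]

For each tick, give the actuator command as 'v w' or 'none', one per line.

tick 0:
  [0] seek_light on; wire := (0, -3)
  [1] align_heading on (inhibit); wire := none
  [2] avoid_obstacle on (suppress); wire := (2, 2)
  [3] return_home on (suppress); wire := (-2, 0)
  [4] explore_frontier off; pass (-2, 0)
  [5] cruise on (suppress); wire := (-3, -2)
  output (-3, -2)
tick 1:
  [0] seek_light on; wire := (0, -3)
  [1] align_heading on (inhibit); wire := none
  [2] avoid_obstacle on (suppress); wire := (2, 2)
  [3] return_home off; pass (2, 2)
  [4] explore_frontier on (inhibit); wire := none
  [5] cruise off; pass none
  output none

-3 -2
none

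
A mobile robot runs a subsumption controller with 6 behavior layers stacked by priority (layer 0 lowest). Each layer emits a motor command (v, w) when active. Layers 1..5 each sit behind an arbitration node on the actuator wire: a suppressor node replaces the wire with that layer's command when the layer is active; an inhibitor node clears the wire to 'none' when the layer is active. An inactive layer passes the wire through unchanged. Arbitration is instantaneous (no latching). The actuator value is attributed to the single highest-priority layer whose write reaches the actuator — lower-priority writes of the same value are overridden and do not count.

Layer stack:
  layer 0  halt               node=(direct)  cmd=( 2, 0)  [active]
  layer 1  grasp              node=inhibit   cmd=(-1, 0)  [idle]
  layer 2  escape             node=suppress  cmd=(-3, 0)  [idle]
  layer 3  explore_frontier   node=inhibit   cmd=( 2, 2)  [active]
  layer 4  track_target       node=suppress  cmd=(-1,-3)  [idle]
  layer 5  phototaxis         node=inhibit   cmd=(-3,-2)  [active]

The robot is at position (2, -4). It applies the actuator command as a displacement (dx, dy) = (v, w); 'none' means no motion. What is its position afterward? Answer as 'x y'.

L0 halt: active, feeds wire = (2, 0)
L1 grasp: idle → wire stays (2, 0)
L2 escape: idle → wire stays (2, 0)
L3 explore_frontier: active, inhibitor → wire = none
L4 track_target: idle → wire stays none
L5 phototaxis: active, inhibitor → wire = none
actuator = none
position: (2, -4) + none = (2, -4)

2 -4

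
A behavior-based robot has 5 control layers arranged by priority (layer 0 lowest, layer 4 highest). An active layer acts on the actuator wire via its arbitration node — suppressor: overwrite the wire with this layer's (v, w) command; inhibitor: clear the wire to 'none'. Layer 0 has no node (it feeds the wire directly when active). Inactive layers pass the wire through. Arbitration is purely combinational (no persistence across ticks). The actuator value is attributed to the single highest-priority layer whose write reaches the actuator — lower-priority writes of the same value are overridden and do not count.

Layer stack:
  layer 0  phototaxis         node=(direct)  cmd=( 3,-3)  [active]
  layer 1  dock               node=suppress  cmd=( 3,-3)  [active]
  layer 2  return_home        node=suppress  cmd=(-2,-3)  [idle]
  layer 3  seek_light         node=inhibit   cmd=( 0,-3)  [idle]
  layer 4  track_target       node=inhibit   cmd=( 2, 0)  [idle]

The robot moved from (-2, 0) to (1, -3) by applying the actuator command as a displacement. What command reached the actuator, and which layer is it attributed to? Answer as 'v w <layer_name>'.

displacement = (1, -3) − (-2, 0) = (3, -3)
[0] phototaxis on; wire := (3, -3)
[1] dock on (suppress); wire := (3, -3)
[2] return_home off; pass (3, -3)
[3] seek_light off; pass (3, -3)
[4] track_target off; pass (3, -3)
output (3, -3) — from layer 1 (dock)

3 -3 dock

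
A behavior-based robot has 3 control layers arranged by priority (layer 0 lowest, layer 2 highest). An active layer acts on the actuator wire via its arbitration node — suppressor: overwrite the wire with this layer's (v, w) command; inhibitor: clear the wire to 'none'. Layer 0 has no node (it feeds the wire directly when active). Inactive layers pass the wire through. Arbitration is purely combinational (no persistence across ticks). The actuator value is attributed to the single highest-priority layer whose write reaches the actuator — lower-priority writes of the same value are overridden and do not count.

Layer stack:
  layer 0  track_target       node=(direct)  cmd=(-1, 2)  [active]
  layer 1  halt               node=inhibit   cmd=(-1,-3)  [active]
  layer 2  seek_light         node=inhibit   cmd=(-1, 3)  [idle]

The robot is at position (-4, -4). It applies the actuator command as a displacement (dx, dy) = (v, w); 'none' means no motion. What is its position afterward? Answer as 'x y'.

-4 -4

L0 track_target: active, feeds wire = (-1, 2)
L1 halt: active, inhibitor → wire = none
L2 seek_light: idle → wire stays none
actuator = none
position: (-4, -4) + none = (-4, -4)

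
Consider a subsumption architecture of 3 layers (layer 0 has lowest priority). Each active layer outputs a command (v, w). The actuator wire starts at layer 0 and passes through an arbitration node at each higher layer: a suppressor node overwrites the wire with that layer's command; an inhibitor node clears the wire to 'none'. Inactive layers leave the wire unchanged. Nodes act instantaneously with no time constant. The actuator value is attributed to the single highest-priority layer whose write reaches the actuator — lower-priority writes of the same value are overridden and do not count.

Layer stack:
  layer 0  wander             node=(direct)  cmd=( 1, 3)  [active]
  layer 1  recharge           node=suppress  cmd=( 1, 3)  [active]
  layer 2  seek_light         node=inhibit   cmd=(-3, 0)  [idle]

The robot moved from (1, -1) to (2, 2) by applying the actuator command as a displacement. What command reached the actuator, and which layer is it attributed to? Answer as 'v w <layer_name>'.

1 3 recharge

displacement = (2, 2) − (1, -1) = (1, 3)
L0 wander: active, feeds wire = (1, 3)
L1 recharge: active, suppressor → wire = (1, 3)
L2 seek_light: idle → wire stays (1, 3)
actuator = (1, 3) — from layer 1 (recharge)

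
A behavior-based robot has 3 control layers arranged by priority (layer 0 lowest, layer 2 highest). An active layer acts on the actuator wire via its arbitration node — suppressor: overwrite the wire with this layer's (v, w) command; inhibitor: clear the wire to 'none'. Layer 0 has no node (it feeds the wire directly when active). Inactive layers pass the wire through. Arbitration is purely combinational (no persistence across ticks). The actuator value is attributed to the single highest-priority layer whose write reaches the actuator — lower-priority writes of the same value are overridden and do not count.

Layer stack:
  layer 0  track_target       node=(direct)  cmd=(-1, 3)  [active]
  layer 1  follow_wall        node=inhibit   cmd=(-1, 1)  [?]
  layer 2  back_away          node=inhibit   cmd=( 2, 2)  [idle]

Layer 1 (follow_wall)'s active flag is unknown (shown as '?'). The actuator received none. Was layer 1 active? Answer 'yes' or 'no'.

yes

If layer 1 is active=yes:
  actuator would be none
If layer 1 is active=no:
  actuator would be (-1, 3)
Observed none, so layer 1 was active.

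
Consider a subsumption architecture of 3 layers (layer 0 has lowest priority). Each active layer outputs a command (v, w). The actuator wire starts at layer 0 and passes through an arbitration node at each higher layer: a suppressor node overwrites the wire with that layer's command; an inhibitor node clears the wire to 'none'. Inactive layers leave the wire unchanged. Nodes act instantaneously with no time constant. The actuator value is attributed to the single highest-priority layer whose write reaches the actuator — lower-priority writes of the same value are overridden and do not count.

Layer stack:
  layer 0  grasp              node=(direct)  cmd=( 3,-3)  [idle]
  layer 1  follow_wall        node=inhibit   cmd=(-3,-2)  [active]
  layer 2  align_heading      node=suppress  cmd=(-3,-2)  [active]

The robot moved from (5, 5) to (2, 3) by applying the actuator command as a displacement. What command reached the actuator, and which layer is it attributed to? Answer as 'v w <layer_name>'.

displacement = (2, 3) − (5, 5) = (-3, -2)
L0 grasp: idle → wire = none
L1 follow_wall: active, inhibitor → wire = none
L2 align_heading: active, suppressor → wire = (-3, -2)
actuator = (-3, -2) — from layer 2 (align_heading)

-3 -2 align_heading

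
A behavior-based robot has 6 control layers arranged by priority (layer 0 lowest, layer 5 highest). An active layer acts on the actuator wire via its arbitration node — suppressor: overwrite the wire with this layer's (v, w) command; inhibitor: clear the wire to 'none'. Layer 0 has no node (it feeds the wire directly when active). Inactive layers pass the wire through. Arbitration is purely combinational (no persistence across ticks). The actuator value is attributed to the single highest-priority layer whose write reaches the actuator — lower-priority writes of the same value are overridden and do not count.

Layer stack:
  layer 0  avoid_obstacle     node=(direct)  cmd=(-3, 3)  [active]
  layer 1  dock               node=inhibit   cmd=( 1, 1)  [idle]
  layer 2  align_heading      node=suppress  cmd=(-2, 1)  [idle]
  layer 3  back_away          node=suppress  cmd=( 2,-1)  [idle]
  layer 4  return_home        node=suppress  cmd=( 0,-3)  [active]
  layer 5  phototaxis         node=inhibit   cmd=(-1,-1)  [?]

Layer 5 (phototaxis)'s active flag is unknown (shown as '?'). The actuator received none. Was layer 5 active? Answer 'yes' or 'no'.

yes

If layer 5 is active=yes:
  actuator would be none
If layer 5 is active=no:
  actuator would be (0, -3)
Observed none, so layer 5 was active.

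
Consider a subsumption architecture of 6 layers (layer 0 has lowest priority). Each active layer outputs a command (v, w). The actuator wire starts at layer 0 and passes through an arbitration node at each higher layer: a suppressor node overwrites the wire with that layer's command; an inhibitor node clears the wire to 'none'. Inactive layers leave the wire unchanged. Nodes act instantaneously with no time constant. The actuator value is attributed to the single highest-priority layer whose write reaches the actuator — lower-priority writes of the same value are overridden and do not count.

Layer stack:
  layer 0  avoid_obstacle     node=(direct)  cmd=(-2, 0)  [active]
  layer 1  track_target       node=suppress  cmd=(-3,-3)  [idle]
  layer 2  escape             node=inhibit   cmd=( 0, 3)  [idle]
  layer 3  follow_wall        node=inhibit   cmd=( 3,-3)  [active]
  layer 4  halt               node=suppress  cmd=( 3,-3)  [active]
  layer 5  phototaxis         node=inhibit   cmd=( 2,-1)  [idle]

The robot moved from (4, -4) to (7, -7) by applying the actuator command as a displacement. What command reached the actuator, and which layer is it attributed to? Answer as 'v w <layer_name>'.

3 -3 halt

displacement = (7, -7) − (4, -4) = (3, -3)
[0] avoid_obstacle on; wire := (-2, 0)
[1] track_target off; pass (-2, 0)
[2] escape off; pass (-2, 0)
[3] follow_wall on (inhibit); wire := none
[4] halt on (suppress); wire := (3, -3)
[5] phototaxis off; pass (3, -3)
output (3, -3) — from layer 4 (halt)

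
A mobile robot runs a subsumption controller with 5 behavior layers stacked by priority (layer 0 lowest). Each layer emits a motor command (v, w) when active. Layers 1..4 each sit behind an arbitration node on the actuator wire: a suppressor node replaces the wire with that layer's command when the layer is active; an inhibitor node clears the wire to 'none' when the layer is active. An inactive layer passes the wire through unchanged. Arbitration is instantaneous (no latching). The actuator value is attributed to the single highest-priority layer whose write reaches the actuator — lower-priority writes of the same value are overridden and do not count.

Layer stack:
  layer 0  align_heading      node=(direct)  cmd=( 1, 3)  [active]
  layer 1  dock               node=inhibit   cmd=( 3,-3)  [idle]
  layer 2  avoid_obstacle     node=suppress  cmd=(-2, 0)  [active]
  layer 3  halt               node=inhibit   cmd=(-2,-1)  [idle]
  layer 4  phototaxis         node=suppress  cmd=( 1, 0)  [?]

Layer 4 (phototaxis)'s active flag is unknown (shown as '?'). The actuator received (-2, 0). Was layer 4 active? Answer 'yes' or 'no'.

If layer 4 is active=yes:
  actuator would be (1, 0)
If layer 4 is active=no:
  actuator would be (-2, 0)
Observed (-2, 0), so layer 4 was idle.

no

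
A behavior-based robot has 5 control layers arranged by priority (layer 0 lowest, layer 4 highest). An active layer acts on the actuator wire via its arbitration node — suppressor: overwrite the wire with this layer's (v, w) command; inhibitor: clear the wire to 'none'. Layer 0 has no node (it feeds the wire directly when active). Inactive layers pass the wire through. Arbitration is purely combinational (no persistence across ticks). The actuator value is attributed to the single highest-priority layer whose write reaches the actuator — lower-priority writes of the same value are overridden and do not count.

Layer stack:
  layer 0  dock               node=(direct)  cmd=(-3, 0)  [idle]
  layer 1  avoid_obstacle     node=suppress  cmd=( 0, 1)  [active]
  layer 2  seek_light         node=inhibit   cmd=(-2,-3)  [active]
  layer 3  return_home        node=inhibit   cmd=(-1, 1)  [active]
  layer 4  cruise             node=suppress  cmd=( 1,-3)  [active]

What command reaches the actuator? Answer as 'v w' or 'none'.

1 -3

L0 dock: idle → wire = none
L1 avoid_obstacle: active, suppressor → wire = (0, 1)
L2 seek_light: active, inhibitor → wire = none
L3 return_home: active, inhibitor → wire = none
L4 cruise: active, suppressor → wire = (1, -3)
actuator = (1, -3)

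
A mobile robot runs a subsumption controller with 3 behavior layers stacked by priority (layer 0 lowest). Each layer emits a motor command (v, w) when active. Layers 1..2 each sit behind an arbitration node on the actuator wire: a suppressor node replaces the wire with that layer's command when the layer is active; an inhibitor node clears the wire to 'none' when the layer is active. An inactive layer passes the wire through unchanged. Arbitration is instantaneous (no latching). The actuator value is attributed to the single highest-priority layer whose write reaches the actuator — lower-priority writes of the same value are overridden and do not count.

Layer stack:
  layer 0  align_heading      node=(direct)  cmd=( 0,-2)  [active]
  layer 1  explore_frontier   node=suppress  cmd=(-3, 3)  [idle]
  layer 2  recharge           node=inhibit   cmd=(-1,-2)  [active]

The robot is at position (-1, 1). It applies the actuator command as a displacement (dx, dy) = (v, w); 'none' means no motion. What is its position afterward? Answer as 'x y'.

layer 0 (align_heading) active — direct: (0, -2)
layer 1 (explore_frontier) idle — unchanged: (0, -2)
layer 2 (recharge) active — inhibits: none
→ actuator none
position: (-1, 1) + none = (-1, 1)

-1 1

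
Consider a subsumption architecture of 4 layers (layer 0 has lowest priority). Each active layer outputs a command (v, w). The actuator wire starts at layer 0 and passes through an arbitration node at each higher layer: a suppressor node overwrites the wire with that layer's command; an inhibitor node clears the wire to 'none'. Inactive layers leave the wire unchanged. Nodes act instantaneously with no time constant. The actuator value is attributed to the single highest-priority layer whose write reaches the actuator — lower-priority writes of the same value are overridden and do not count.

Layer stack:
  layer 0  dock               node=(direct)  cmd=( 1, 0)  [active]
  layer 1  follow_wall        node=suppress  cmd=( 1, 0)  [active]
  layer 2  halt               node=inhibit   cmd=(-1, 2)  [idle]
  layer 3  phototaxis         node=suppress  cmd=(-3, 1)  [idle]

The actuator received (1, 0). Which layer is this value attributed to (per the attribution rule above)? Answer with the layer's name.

follow_wall

[0] dock on; wire := (1, 0)
[1] follow_wall on (suppress); wire := (1, 0)
[2] halt off; pass (1, 0)
[3] phototaxis off; pass (1, 0)
output (1, 0)
last writer: layer 1 = follow_wall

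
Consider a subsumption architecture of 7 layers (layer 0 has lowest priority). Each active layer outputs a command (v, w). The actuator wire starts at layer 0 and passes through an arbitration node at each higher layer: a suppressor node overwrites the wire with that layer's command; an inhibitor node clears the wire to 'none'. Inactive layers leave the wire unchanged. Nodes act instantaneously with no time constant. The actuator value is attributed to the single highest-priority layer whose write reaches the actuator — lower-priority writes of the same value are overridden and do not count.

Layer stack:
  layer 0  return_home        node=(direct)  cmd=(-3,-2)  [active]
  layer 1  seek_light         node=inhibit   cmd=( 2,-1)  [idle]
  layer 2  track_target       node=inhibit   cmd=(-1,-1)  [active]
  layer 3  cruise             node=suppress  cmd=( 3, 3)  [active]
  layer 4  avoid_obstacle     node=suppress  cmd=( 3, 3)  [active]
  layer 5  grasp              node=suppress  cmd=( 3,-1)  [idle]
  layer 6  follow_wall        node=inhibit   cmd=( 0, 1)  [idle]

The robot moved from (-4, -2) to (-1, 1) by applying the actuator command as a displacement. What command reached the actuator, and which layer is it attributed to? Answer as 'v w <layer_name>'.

3 3 avoid_obstacle

displacement = (-1, 1) − (-4, -2) = (3, 3)
[0] return_home on; wire := (-3, -2)
[1] seek_light off; pass (-3, -2)
[2] track_target on (inhibit); wire := none
[3] cruise on (suppress); wire := (3, 3)
[4] avoid_obstacle on (suppress); wire := (3, 3)
[5] grasp off; pass (3, 3)
[6] follow_wall off; pass (3, 3)
output (3, 3) — from layer 4 (avoid_obstacle)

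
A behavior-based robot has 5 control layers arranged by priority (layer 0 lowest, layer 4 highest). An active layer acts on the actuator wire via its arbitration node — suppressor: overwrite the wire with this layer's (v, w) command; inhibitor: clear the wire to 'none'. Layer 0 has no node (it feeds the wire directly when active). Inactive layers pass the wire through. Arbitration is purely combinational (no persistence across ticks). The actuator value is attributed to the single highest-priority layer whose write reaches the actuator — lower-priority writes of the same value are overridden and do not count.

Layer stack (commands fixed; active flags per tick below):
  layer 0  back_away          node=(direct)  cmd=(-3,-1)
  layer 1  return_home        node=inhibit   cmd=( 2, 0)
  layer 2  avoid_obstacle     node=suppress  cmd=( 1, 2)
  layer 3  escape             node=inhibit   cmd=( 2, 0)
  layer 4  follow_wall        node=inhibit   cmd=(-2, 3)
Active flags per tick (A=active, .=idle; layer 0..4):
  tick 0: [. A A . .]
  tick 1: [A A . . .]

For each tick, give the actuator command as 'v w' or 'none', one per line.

1 2
none

tick 0:
  layer 0 (back_away) idle — none
  layer 1 (return_home) active — inhibits: none
  layer 2 (avoid_obstacle) active — suppresses: (1, 2)
  layer 3 (escape) idle — unchanged: (1, 2)
  layer 4 (follow_wall) idle — unchanged: (1, 2)
  → actuator (1, 2)
tick 1:
  layer 0 (back_away) active — direct: (-3, -1)
  layer 1 (return_home) active — inhibits: none
  layer 2 (avoid_obstacle) idle — unchanged: none
  layer 3 (escape) idle — unchanged: none
  layer 4 (follow_wall) idle — unchanged: none
  → actuator none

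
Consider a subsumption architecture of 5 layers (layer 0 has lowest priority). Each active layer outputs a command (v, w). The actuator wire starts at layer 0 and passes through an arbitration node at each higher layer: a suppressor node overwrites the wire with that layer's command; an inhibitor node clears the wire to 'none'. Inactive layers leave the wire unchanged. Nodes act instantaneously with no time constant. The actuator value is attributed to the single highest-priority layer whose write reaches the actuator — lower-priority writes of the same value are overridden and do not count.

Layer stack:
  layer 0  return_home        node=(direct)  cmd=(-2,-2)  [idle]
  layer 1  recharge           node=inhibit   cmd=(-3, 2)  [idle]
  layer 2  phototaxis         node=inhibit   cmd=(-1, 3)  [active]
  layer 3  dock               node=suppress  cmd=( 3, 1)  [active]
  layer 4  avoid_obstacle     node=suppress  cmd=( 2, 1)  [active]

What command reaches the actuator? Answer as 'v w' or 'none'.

2 1

layer 0 (return_home) idle — none
layer 1 (recharge) idle — unchanged: none
layer 2 (phototaxis) active — inhibits: none
layer 3 (dock) active — suppresses: (3, 1)
layer 4 (avoid_obstacle) active — suppresses: (2, 1)
→ actuator (2, 1)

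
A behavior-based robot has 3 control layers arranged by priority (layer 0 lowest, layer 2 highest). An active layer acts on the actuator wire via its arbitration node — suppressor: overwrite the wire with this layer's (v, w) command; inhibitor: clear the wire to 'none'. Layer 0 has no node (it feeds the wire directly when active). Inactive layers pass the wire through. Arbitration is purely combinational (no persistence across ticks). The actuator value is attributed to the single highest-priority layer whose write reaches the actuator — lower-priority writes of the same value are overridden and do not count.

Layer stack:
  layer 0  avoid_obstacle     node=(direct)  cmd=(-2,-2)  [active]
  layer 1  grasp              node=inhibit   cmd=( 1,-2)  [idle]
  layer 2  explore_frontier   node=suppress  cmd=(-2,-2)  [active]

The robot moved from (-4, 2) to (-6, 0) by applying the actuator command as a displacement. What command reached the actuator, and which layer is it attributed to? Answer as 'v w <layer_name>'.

displacement = (-6, 0) − (-4, 2) = (-2, -2)
layer 0 (avoid_obstacle) active — direct: (-2, -2)
layer 1 (grasp) idle — unchanged: (-2, -2)
layer 2 (explore_frontier) active — suppresses: (-2, -2)
→ actuator (-2, -2) — from layer 2 (explore_frontier)

-2 -2 explore_frontier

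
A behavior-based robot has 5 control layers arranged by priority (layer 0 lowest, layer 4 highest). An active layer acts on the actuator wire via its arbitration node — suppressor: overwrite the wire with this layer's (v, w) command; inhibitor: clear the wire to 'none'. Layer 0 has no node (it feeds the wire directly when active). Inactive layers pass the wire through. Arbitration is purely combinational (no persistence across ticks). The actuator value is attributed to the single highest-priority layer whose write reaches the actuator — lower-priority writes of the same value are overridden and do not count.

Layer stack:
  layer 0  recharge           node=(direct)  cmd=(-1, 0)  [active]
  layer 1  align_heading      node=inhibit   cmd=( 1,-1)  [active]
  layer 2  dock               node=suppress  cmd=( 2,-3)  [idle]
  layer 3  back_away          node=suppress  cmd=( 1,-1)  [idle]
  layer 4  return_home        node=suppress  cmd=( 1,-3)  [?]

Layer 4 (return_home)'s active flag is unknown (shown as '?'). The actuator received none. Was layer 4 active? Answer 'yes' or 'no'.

no

If layer 4 is active=yes:
  actuator would be (1, -3)
If layer 4 is active=no:
  actuator would be none
Observed none, so layer 4 was idle.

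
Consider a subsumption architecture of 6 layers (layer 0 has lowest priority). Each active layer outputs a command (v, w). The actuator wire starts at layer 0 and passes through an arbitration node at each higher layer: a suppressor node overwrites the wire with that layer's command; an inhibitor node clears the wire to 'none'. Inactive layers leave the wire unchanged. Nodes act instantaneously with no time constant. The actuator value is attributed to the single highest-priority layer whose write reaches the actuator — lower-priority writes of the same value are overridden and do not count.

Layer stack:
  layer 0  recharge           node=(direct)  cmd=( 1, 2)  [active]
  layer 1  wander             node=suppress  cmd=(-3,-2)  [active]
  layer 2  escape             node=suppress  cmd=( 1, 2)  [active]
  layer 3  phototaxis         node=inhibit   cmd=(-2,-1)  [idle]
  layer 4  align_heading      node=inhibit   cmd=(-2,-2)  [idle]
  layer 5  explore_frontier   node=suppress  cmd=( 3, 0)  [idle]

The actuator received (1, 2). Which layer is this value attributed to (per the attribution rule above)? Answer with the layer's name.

escape

[0] recharge on; wire := (1, 2)
[1] wander on (suppress); wire := (-3, -2)
[2] escape on (suppress); wire := (1, 2)
[3] phototaxis off; pass (1, 2)
[4] align_heading off; pass (1, 2)
[5] explore_frontier off; pass (1, 2)
output (1, 2)
last writer: layer 2 = escape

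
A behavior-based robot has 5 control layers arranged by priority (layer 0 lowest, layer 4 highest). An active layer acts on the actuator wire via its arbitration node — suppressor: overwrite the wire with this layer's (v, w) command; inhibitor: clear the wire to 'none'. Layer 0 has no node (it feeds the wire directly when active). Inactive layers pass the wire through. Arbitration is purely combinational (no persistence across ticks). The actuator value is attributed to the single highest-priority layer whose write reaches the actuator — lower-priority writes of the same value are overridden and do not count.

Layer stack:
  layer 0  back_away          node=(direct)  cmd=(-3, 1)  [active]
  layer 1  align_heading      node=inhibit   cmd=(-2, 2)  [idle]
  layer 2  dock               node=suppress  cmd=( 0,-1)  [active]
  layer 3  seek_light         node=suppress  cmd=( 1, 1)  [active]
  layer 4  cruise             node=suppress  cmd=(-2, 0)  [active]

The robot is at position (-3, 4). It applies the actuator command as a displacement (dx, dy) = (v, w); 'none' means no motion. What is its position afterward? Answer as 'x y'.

-5 4

L0 back_away: active, feeds wire = (-3, 1)
L1 align_heading: idle → wire stays (-3, 1)
L2 dock: active, suppressor → wire = (0, -1)
L3 seek_light: active, suppressor → wire = (1, 1)
L4 cruise: active, suppressor → wire = (-2, 0)
actuator = (-2, 0)
position: (-3, 4) + (-2, 0) = (-5, 4)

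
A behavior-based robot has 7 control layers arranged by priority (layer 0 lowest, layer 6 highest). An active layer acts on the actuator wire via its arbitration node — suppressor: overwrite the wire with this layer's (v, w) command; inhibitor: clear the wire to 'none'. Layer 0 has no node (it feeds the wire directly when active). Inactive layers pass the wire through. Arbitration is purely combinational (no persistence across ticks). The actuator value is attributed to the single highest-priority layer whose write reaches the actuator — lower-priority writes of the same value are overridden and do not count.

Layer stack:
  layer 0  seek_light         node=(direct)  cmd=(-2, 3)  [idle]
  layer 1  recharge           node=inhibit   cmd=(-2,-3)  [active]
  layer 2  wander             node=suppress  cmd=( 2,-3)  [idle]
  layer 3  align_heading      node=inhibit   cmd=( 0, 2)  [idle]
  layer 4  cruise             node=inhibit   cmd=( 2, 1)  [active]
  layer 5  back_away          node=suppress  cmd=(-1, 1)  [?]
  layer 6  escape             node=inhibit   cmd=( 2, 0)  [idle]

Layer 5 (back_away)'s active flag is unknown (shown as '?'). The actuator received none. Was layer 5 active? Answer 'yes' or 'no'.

no

If layer 5 is active=yes:
  actuator would be (-1, 1)
If layer 5 is active=no:
  actuator would be none
Observed none, so layer 5 was idle.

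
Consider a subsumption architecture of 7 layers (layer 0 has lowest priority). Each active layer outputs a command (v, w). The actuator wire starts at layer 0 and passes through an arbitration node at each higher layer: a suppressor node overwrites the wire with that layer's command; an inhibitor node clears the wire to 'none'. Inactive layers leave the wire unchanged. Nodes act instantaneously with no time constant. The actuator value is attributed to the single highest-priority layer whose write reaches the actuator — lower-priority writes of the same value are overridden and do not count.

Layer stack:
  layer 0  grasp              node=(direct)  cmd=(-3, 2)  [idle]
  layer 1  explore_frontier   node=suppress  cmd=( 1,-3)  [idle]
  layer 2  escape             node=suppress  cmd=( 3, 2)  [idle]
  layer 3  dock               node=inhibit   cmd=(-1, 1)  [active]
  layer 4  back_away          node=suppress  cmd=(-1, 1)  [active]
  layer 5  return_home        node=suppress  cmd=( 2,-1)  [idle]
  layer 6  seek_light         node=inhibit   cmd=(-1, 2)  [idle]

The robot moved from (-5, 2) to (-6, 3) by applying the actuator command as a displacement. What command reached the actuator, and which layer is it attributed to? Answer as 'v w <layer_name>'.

-1 1 back_away

displacement = (-6, 3) − (-5, 2) = (-1, 1)
layer 0 (grasp) idle — none
layer 1 (explore_frontier) idle — unchanged: none
layer 2 (escape) idle — unchanged: none
layer 3 (dock) active — inhibits: none
layer 4 (back_away) active — suppresses: (-1, 1)
layer 5 (return_home) idle — unchanged: (-1, 1)
layer 6 (seek_light) idle — unchanged: (-1, 1)
→ actuator (-1, 1) — from layer 4 (back_away)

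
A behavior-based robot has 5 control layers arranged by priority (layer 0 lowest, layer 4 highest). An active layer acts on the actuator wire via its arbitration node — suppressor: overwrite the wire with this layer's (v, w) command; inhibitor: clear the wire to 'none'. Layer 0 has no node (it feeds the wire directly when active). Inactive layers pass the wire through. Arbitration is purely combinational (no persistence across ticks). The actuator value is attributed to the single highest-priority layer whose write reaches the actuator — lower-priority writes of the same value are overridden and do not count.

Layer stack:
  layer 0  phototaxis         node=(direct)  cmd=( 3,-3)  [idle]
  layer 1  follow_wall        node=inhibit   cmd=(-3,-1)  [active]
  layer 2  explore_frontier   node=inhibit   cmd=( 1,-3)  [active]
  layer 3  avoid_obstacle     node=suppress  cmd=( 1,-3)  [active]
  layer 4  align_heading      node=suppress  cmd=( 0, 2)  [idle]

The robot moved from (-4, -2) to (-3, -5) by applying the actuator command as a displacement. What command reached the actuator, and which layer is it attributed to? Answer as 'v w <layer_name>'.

1 -3 avoid_obstacle

displacement = (-3, -5) − (-4, -2) = (1, -3)
[0] phototaxis off; wire := none
[1] follow_wall on (inhibit); wire := none
[2] explore_frontier on (inhibit); wire := none
[3] avoid_obstacle on (suppress); wire := (1, -3)
[4] align_heading off; pass (1, -3)
output (1, -3) — from layer 3 (avoid_obstacle)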